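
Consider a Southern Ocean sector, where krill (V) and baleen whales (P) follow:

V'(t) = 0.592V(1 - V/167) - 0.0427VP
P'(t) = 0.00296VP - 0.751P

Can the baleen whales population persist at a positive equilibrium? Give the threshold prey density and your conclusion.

The predator equation gives dP/dt > 0 only when V > 0.751/0.00296 = 254.
Without the predator, V → K = 167. Since 167 < 254, the predator cannot invade.

Threshold V = 254; K < 254, so no, the predator goes extinct.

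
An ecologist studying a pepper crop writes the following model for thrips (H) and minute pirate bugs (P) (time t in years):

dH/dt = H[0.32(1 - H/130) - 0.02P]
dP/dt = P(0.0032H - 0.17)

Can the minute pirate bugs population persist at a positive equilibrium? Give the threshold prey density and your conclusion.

Threshold H = 53.1; K > 53.1, so yes, the predator persists.

The predator equation gives dP/dt > 0 only when H > 0.17/0.0032 = 53.1.
Without the predator, H → K = 130. Since 130 > 53.1, the predator can invade and persist.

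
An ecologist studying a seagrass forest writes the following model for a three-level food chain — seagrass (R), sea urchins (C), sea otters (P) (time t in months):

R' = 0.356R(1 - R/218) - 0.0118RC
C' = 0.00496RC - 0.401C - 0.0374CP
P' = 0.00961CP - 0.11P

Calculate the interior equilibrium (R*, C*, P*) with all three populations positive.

From dP/dt = 0: 0.00961C* = 0.11, so C* = 11.4.
From dR/dt = 0: 0.356(1 - R*/218) = 0.0118·11.4, giving R* = 218·(1 - 0.379) = 135.
From dC/dt = 0: 0.00496·135 - 0.401 = 0.0374P*, so P* = 0.27/0.0374 = 7.22.

R* ≈ 135, C* ≈ 11.4, P* ≈ 7.22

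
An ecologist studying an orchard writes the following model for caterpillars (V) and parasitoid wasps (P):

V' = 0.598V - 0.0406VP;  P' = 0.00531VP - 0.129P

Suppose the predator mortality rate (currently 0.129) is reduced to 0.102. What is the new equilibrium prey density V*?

V* ≈ 19.2

At the interior fixed point, setting dP/dt = 0 with P > 0 fixes V* = (predator death rate)/(VP coefficient) — independent of the other coefficients.
With the change, V* = 0.102/0.00531 = 19.2; it falls from 24.3.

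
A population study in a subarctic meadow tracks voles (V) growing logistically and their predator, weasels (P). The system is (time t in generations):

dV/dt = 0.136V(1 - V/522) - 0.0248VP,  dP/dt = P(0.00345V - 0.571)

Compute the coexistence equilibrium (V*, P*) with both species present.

V* ≈ 166, P* ≈ 3.75

From dP/dt = 0 with P > 0: 0.00345V* = 0.571, so V* = 166.
Substitute into dV/dt = 0: 0.136(1 - 166/522) = 0.0248P*.
The bracket is 0.683, giving P* = 0.0929/0.0248 = 3.75.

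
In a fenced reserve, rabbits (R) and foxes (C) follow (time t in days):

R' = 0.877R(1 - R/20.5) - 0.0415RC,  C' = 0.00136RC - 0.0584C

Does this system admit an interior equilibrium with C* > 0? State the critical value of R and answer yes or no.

Threshold R = 42.9; K < 42.9, so no, the predator goes extinct.

The predator equation gives dC/dt > 0 only when R > 0.0584/0.00136 = 42.9.
Without the predator, R → K = 20.5. Since 20.5 < 42.9, the predator cannot invade.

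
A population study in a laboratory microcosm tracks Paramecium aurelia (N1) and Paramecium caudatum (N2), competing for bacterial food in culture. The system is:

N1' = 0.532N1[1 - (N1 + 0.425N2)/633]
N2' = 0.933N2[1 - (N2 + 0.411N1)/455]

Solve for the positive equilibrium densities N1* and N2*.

Setting both brackets to zero gives the nullclines N1 + 0.425N2 = 633 and 0.411N1 + N2 = 455.
Substituting N2 = 455 - 0.411N1 into the first: N1(1 - 0.425·0.411) = 633 - 0.425·455.
So N1* = 440/0.825 = 533, and then N2* = 455 - 0.411·533 = 236.

N1* ≈ 533, N2* ≈ 236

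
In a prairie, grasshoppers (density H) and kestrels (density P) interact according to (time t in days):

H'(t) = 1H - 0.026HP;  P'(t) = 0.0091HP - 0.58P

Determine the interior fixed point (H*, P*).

Set dP/dt = 0 with P > 0: 0.0091H - 0.58 = 0, so H* = 0.58/0.0091 = 63.7.
Set dH/dt = 0 with H > 0: 1 - 0.026P = 0, so P* = 1/0.026 = 38.5.

H* ≈ 63.7, P* ≈ 38.5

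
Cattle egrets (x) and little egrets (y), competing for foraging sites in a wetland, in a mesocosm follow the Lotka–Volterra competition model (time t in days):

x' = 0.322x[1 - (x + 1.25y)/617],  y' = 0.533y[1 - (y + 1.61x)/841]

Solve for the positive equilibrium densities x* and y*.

Setting both brackets to zero gives the nullclines x + 1.25y = 617 and 1.61x + y = 841.
Substituting y = 841 - 1.61x into the first: x(1 - 1.25·1.61) = 617 - 1.25·841.
So x* = -434/-1.01 = 429, and then y* = 841 - 1.61·429 = 150.

x* ≈ 429, y* ≈ 150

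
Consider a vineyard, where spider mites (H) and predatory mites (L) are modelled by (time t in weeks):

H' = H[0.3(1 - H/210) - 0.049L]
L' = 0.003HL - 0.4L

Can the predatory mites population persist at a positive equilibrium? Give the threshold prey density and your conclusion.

The predator equation gives dL/dt > 0 only when H > 0.4/0.003 = 133.
Without the predator, H → K = 210. Since 210 > 133, the predator can invade and persist.

Threshold H = 133; K > 133, so yes, the predator persists.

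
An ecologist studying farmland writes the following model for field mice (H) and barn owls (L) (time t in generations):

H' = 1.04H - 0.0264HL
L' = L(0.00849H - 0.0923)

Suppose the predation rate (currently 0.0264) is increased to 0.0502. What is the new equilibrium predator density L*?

L* ≈ 20.7

At the interior fixed point, setting dH/dt = 0 with H > 0 fixes L* = (prey growth rate)/(HL coefficient) — independent of the other coefficients.
With the change, L* = 1.04/0.0502 = 20.7; it falls from 39.4.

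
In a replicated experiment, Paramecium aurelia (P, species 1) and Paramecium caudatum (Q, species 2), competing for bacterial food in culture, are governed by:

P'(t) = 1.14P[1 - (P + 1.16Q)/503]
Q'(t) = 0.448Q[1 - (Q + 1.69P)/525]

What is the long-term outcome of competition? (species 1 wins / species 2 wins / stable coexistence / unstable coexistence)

unstable coexistence (outcome depends on initial conditions)

Compare the nullcline intercepts: K1/α12 = 503/1.16 = 434 < K2 = 525; K2/α21 = 525/1.69 = 311 < K1 = 503.
Since both are reversed, neither can invade when rare; the interior point is a saddle.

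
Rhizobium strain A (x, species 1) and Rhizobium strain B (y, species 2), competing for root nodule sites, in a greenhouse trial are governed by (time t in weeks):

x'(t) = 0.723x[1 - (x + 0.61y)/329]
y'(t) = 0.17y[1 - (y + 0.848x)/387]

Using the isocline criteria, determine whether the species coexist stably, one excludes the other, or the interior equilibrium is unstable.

stable coexistence

Compare the nullcline intercepts: K1/α12 = 329/0.61 = 539 > K2 = 387; K2/α21 = 387/0.848 = 456 > K1 = 329.
Since both inequalities hold, each species can invade when rare, so the interior equilibrium is stable.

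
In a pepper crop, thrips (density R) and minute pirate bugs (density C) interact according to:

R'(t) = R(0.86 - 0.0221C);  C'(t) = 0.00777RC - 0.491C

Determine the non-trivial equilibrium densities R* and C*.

Set dC/dt = 0 with C > 0: 0.00777R - 0.491 = 0, so R* = 0.491/0.00777 = 63.2.
Set dR/dt = 0 with R > 0: 0.86 - 0.0221C = 0, so C* = 0.86/0.0221 = 38.9.

R* ≈ 63.2, C* ≈ 38.9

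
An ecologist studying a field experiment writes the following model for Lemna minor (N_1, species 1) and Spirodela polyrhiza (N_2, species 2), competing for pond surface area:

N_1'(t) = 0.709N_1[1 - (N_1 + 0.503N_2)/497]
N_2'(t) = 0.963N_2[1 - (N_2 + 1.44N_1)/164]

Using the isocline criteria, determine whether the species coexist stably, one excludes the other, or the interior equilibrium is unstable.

species 1 excludes species 2

Compare the nullcline intercepts: K1/α12 = 497/0.503 = 988 > K2 = 164; K2/α21 = 164/1.44 = 114 < K1 = 497.
Since the inequalities point opposite ways, species 1 can invade but species 2 cannot.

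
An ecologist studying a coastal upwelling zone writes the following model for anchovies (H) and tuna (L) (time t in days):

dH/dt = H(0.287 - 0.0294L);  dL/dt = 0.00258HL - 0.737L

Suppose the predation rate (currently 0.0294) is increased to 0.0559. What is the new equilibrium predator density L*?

L* ≈ 5.13

At the interior fixed point, setting dH/dt = 0 with H > 0 fixes L* = (prey growth rate)/(HL coefficient) — independent of the other coefficients.
With the change, L* = 0.287/0.0559 = 5.13; it falls from 9.76.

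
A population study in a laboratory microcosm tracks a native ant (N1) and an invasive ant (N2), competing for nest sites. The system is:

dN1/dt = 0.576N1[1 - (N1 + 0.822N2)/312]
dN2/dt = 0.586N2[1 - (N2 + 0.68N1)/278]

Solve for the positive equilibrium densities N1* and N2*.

Setting both brackets to zero gives the nullclines N1 + 0.822N2 = 312 and 0.68N1 + N2 = 278.
Substituting N2 = 278 - 0.68N1 into the first: N1(1 - 0.822·0.68) = 312 - 0.822·278.
So N1* = 83.5/0.441 = 189, and then N2* = 278 - 0.68·189 = 149.

N1* ≈ 189, N2* ≈ 149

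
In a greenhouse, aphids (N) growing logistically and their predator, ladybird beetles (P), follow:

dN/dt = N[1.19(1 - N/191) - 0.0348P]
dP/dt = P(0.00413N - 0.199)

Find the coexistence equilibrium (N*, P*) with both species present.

N* ≈ 48.2, P* ≈ 25.6

From dP/dt = 0 with P > 0: 0.00413N* = 0.199, so N* = 48.2.
Substitute into dN/dt = 0: 1.19(1 - 48.2/191) = 0.0348P*.
The bracket is 0.748, giving P* = 0.89/0.0348 = 25.6.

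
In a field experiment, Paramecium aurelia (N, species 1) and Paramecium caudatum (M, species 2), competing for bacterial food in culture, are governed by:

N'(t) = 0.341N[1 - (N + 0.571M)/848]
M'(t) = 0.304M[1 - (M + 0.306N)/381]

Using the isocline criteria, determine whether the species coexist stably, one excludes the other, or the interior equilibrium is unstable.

stable coexistence

Compare the nullcline intercepts: K1/α12 = 848/0.571 = 1490 > K2 = 381; K2/α21 = 381/0.306 = 1250 > K1 = 848.
Since both inequalities hold, each species can invade when rare, so the interior equilibrium is stable.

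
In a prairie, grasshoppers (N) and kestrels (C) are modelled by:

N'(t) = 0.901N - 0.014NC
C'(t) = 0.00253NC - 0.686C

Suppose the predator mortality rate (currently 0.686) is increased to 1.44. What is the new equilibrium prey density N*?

N* ≈ 569

At the interior fixed point, setting dC/dt = 0 with C > 0 fixes N* = (predator death rate)/(NC coefficient) — independent of the other coefficients.
With the change, N* = 1.44/0.00253 = 569; it rises from 271.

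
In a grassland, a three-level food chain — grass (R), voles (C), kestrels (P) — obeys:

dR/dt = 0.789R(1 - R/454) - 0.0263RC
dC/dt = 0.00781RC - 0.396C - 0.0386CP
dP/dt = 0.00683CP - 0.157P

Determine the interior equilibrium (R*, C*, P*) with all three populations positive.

R* ≈ 106, C* ≈ 23, P* ≈ 11.2

From dP/dt = 0: 0.00683C* = 0.157, so C* = 23.
From dR/dt = 0: 0.789(1 - R*/454) = 0.0263·23, giving R* = 454·(1 - 0.766) = 106.
From dC/dt = 0: 0.00781·106 - 0.396 = 0.0386P*, so P* = 0.433/0.0386 = 11.2.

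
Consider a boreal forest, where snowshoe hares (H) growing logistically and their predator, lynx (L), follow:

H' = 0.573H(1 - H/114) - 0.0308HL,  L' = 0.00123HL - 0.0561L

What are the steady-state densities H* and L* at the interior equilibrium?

H* ≈ 45.6, L* ≈ 11.2

From dL/dt = 0 with L > 0: 0.00123H* = 0.0561, so H* = 45.6.
Substitute into dH/dt = 0: 0.573(1 - 45.6/114) = 0.0308L*.
The bracket is 0.6, giving L* = 0.344/0.0308 = 11.2.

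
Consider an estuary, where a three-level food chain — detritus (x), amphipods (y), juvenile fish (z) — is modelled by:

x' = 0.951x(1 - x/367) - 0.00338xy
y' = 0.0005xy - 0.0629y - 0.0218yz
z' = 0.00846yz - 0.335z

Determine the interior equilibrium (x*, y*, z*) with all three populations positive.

x* ≈ 315, y* ≈ 39.6, z* ≈ 4.35

From dz/dt = 0: 0.00846y* = 0.335, so y* = 39.6.
From dx/dt = 0: 0.951(1 - x*/367) = 0.00338·39.6, giving x* = 367·(1 - 0.141) = 315.
From dy/dt = 0: 0.0005·315 - 0.0629 = 0.0218z*, so z* = 0.0948/0.0218 = 4.35.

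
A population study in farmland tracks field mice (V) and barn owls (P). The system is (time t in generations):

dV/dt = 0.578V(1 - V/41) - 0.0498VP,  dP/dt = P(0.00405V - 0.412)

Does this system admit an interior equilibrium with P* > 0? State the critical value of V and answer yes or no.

Threshold V = 102; K < 102, so no, the predator goes extinct.

The predator equation gives dP/dt > 0 only when V > 0.412/0.00405 = 102.
Without the predator, V → K = 41. Since 41 < 102, the predator cannot invade.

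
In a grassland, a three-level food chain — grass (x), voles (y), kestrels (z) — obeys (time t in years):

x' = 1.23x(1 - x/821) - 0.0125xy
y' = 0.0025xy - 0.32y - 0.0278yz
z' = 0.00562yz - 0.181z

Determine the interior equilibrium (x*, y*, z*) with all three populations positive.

x* ≈ 552, y* ≈ 32.2, z* ≈ 38.2

From dz/dt = 0: 0.00562y* = 0.181, so y* = 32.2.
From dx/dt = 0: 1.23(1 - x*/821) = 0.0125·32.2, giving x* = 821·(1 - 0.327) = 552.
From dy/dt = 0: 0.0025·552 - 0.32 = 0.0278z*, so z* = 1.06/0.0278 = 38.2.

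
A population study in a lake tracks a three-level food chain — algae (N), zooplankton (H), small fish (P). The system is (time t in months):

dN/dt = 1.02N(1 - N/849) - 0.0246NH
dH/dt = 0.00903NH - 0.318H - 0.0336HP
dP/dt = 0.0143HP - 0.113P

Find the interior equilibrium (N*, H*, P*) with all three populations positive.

N* ≈ 687, H* ≈ 7.9, P* ≈ 175

From dP/dt = 0: 0.0143H* = 0.113, so H* = 7.9.
From dN/dt = 0: 1.02(1 - N*/849) = 0.0246·7.9, giving N* = 849·(1 - 0.191) = 687.
From dH/dt = 0: 0.00903·687 - 0.318 = 0.0336P*, so P* = 5.89/0.0336 = 175.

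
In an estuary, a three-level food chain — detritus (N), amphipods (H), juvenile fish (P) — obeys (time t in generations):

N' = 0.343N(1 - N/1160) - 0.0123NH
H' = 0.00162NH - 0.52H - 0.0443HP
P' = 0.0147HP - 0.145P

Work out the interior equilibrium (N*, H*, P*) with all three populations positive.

N* ≈ 750, H* ≈ 9.86, P* ≈ 15.7

From dP/dt = 0: 0.0147H* = 0.145, so H* = 9.86.
From dN/dt = 0: 0.343(1 - N*/1160) = 0.0123·9.86, giving N* = 1160·(1 - 0.354) = 750.
From dH/dt = 0: 0.00162·750 - 0.52 = 0.0443P*, so P* = 0.694/0.0443 = 15.7.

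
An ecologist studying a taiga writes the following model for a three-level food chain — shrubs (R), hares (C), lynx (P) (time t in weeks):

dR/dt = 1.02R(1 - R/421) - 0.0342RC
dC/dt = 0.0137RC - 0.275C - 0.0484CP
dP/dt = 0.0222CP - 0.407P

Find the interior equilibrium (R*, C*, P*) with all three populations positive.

From dP/dt = 0: 0.0222C* = 0.407, so C* = 18.3.
From dR/dt = 0: 1.02(1 - R*/421) = 0.0342·18.3, giving R* = 421·(1 - 0.615) = 162.
From dC/dt = 0: 0.0137·162 - 0.275 = 0.0484P*, so P* = 1.95/0.0484 = 40.2.

R* ≈ 162, C* ≈ 18.3, P* ≈ 40.2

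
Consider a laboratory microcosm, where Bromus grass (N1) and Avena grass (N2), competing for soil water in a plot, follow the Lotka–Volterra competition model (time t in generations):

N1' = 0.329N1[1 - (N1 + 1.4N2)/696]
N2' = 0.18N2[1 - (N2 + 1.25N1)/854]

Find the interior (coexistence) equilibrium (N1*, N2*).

N1* ≈ 666, N2* ≈ 21.3

Setting both brackets to zero gives the nullclines N1 + 1.4N2 = 696 and 1.25N1 + N2 = 854.
Substituting N2 = 854 - 1.25N1 into the first: N1(1 - 1.4·1.25) = 696 - 1.4·854.
So N1* = -500/-0.75 = 666, and then N2* = 854 - 1.25·666 = 21.3.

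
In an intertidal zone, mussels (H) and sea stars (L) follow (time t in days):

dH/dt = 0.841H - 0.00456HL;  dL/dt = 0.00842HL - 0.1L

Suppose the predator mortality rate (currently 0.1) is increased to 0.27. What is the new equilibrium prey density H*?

H* ≈ 32.1

At the interior fixed point, setting dL/dt = 0 with L > 0 fixes H* = (predator death rate)/(HL coefficient) — independent of the other coefficients.
With the change, H* = 0.27/0.00842 = 32.1; it rises from 11.9.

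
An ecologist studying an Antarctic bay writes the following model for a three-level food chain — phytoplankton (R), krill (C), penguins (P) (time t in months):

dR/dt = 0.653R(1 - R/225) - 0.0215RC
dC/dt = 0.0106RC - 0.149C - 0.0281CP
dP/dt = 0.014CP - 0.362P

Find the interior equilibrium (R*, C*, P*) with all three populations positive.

From dP/dt = 0: 0.014C* = 0.362, so C* = 25.9.
From dR/dt = 0: 0.653(1 - R*/225) = 0.0215·25.9, giving R* = 225·(1 - 0.851) = 33.4.
From dC/dt = 0: 0.0106·33.4 - 0.149 = 0.0281P*, so P* = 0.206/0.0281 = 7.31.

R* ≈ 33.4, C* ≈ 25.9, P* ≈ 7.31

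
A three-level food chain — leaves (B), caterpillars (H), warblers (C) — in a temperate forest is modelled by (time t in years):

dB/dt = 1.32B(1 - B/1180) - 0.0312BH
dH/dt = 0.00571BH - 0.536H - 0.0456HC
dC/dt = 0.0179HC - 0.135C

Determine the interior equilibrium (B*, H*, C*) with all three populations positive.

B* ≈ 970, H* ≈ 7.54, C* ≈ 110

From dC/dt = 0: 0.0179H* = 0.135, so H* = 7.54.
From dB/dt = 0: 1.32(1 - B*/1180) = 0.0312·7.54, giving B* = 1180·(1 - 0.178) = 970.
From dH/dt = 0: 0.00571·970 - 0.536 = 0.0456C*, so C* = 5/0.0456 = 110.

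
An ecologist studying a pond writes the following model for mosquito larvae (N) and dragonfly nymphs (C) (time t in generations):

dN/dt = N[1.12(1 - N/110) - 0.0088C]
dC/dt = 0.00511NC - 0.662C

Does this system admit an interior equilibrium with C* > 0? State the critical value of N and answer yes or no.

Threshold N = 130; K < 130, so no, the predator goes extinct.

The predator equation gives dC/dt > 0 only when N > 0.662/0.00511 = 130.
Without the predator, N → K = 110. Since 110 < 130, the predator cannot invade.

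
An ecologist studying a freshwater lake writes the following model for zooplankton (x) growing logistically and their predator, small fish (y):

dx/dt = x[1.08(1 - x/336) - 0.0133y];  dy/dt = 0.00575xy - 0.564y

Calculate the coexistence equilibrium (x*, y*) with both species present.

From dy/dt = 0 with y > 0: 0.00575x* = 0.564, so x* = 98.1.
Substitute into dx/dt = 0: 1.08(1 - 98.1/336) = 0.0133y*.
The bracket is 0.708, giving y* = 0.765/0.0133 = 57.5.

x* ≈ 98.1, y* ≈ 57.5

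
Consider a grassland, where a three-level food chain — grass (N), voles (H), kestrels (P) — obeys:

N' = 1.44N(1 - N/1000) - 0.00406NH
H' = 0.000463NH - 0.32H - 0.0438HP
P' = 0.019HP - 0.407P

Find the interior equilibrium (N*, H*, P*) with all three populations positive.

From dP/dt = 0: 0.019H* = 0.407, so H* = 21.4.
From dN/dt = 0: 1.44(1 - N*/1000) = 0.00406·21.4, giving N* = 1000·(1 - 0.0604) = 940.
From dH/dt = 0: 0.000463·940 - 0.32 = 0.0438P*, so P* = 0.115/0.0438 = 2.63.

N* ≈ 940, H* ≈ 21.4, P* ≈ 2.63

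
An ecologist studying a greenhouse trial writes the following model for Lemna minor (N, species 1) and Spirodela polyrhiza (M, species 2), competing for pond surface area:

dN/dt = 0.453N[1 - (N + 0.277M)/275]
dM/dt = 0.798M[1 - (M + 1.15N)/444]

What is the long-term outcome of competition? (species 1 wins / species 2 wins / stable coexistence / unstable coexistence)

stable coexistence

Compare the nullcline intercepts: K1/α12 = 275/0.277 = 993 > K2 = 444; K2/α21 = 444/1.15 = 386 > K1 = 275.
Since both inequalities hold, each species can invade when rare, so the interior equilibrium is stable.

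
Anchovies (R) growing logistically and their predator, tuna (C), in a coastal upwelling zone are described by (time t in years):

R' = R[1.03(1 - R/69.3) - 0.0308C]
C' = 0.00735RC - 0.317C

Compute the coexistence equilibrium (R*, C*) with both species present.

From dC/dt = 0 with C > 0: 0.00735R* = 0.317, so R* = 43.1.
Substitute into dR/dt = 0: 1.03(1 - 43.1/69.3) = 0.0308C*.
The bracket is 0.378, giving C* = 0.389/0.0308 = 12.6.

R* ≈ 43.1, C* ≈ 12.6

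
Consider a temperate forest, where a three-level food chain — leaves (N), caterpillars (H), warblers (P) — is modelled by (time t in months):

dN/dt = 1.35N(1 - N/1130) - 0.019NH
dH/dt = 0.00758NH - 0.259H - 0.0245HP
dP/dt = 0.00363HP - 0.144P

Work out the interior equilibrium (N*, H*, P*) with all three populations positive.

N* ≈ 499, H* ≈ 39.7, P* ≈ 144

From dP/dt = 0: 0.00363H* = 0.144, so H* = 39.7.
From dN/dt = 0: 1.35(1 - N*/1130) = 0.019·39.7, giving N* = 1130·(1 - 0.558) = 499.
From dH/dt = 0: 0.00758·499 - 0.259 = 0.0245P*, so P* = 3.52/0.0245 = 144.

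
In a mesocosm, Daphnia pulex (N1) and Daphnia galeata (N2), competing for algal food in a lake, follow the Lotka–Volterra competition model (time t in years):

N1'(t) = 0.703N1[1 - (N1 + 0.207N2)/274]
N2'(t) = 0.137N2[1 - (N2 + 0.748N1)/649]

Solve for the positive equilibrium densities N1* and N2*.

N1* ≈ 165, N2* ≈ 525

Setting both brackets to zero gives the nullclines N1 + 0.207N2 = 274 and 0.748N1 + N2 = 649.
Substituting N2 = 649 - 0.748N1 into the first: N1(1 - 0.207·0.748) = 274 - 0.207·649.
So N1* = 140/0.845 = 165, and then N2* = 649 - 0.748·165 = 525.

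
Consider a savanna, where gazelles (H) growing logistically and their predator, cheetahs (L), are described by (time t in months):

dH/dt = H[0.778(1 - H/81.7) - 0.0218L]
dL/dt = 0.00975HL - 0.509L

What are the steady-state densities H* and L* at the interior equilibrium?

From dL/dt = 0 with L > 0: 0.00975H* = 0.509, so H* = 52.2.
Substitute into dH/dt = 0: 0.778(1 - 52.2/81.7) = 0.0218L*.
The bracket is 0.361, giving L* = 0.281/0.0218 = 12.9.

H* ≈ 52.2, L* ≈ 12.9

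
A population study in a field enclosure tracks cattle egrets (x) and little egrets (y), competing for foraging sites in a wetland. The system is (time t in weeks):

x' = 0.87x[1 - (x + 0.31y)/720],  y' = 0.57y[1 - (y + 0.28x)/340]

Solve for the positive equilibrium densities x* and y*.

Setting both brackets to zero gives the nullclines x + 0.31y = 720 and 0.28x + y = 340.
Substituting y = 340 - 0.28x into the first: x(1 - 0.31·0.28) = 720 - 0.31·340.
So x* = 615/0.913 = 673, and then y* = 340 - 0.28·673 = 152.

x* ≈ 673, y* ≈ 152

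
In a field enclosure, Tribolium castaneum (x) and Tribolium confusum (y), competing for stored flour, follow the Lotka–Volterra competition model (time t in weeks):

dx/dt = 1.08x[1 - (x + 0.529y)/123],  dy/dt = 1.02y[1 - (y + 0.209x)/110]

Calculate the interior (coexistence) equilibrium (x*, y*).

x* ≈ 72.9, y* ≈ 94.8

Setting both brackets to zero gives the nullclines x + 0.529y = 123 and 0.209x + y = 110.
Substituting y = 110 - 0.209x into the first: x(1 - 0.529·0.209) = 123 - 0.529·110.
So x* = 64.8/0.889 = 72.9, and then y* = 110 - 0.209·72.9 = 94.8.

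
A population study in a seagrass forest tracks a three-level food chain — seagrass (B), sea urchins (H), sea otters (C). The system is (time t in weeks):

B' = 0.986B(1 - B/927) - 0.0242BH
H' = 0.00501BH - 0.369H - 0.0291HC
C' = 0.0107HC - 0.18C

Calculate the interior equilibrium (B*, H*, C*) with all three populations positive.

B* ≈ 544, H* ≈ 16.8, C* ≈ 81

From dC/dt = 0: 0.0107H* = 0.18, so H* = 16.8.
From dB/dt = 0: 0.986(1 - B*/927) = 0.0242·16.8, giving B* = 927·(1 - 0.413) = 544.
From dH/dt = 0: 0.00501·544 - 0.369 = 0.0291C*, so C* = 2.36/0.0291 = 81.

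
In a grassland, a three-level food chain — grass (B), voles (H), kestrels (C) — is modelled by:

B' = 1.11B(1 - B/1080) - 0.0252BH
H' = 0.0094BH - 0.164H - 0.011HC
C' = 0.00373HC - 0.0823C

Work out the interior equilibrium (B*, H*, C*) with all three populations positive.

From dC/dt = 0: 0.00373H* = 0.0823, so H* = 22.1.
From dB/dt = 0: 1.11(1 - B*/1080) = 0.0252·22.1, giving B* = 1080·(1 - 0.501) = 539.
From dH/dt = 0: 0.0094·539 - 0.164 = 0.011C*, so C* = 4.9/0.011 = 446.

B* ≈ 539, H* ≈ 22.1, C* ≈ 446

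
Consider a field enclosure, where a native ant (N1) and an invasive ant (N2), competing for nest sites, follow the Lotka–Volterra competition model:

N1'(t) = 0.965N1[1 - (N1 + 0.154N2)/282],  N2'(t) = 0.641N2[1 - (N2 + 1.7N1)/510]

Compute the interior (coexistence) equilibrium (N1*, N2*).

Setting both brackets to zero gives the nullclines N1 + 0.154N2 = 282 and 1.7N1 + N2 = 510.
Substituting N2 = 510 - 1.7N1 into the first: N1(1 - 0.154·1.7) = 282 - 0.154·510.
So N1* = 203/0.738 = 276, and then N2* = 510 - 1.7·276 = 41.5.

N1* ≈ 276, N2* ≈ 41.5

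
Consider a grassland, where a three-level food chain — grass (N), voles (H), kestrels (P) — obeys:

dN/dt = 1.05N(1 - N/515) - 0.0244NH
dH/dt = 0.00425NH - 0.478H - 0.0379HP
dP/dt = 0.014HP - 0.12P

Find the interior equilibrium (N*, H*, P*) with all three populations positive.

N* ≈ 412, H* ≈ 8.57, P* ≈ 33.6

From dP/dt = 0: 0.014H* = 0.12, so H* = 8.57.
From dN/dt = 0: 1.05(1 - N*/515) = 0.0244·8.57, giving N* = 515·(1 - 0.199) = 412.
From dH/dt = 0: 0.00425·412 - 0.478 = 0.0379P*, so P* = 1.27/0.0379 = 33.6.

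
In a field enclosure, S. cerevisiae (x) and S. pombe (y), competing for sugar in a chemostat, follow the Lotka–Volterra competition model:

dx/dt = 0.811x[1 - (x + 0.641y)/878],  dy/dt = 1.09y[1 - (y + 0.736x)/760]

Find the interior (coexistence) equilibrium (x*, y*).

Setting both brackets to zero gives the nullclines x + 0.641y = 878 and 0.736x + y = 760.
Substituting y = 760 - 0.736x into the first: x(1 - 0.641·0.736) = 878 - 0.641·760.
So x* = 391/0.528 = 740, and then y* = 760 - 0.736·740 = 215.

x* ≈ 740, y* ≈ 215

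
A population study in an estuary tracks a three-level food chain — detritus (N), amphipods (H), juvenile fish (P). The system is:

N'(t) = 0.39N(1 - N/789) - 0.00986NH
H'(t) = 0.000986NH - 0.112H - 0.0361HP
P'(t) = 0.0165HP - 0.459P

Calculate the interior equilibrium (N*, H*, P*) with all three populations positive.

From dP/dt = 0: 0.0165H* = 0.459, so H* = 27.8.
From dN/dt = 0: 0.39(1 - N*/789) = 0.00986·27.8, giving N* = 789·(1 - 0.703) = 234.
From dH/dt = 0: 0.000986·234 - 0.112 = 0.0361P*, so P* = 0.119/0.0361 = 3.29.

N* ≈ 234, H* ≈ 27.8, P* ≈ 3.29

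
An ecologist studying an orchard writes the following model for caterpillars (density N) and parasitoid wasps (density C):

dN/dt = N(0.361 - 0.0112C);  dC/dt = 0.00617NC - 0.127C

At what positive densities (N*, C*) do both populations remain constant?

N* ≈ 20.6, C* ≈ 32.2

Set dC/dt = 0 with C > 0: 0.00617N - 0.127 = 0, so N* = 0.127/0.00617 = 20.6.
Set dN/dt = 0 with N > 0: 0.361 - 0.0112C = 0, so C* = 0.361/0.0112 = 32.2.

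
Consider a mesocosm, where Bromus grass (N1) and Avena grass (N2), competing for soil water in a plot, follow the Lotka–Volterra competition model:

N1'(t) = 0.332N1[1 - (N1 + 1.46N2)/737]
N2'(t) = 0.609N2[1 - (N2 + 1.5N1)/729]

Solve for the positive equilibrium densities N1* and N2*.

N1* ≈ 275, N2* ≈ 316

Setting both brackets to zero gives the nullclines N1 + 1.46N2 = 737 and 1.5N1 + N2 = 729.
Substituting N2 = 729 - 1.5N1 into the first: N1(1 - 1.46·1.5) = 737 - 1.46·729.
So N1* = -327/-1.19 = 275, and then N2* = 729 - 1.5·275 = 316.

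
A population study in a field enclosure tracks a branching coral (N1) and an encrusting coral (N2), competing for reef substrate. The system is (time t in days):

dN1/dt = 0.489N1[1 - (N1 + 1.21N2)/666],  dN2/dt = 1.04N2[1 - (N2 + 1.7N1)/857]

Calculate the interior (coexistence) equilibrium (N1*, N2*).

Setting both brackets to zero gives the nullclines N1 + 1.21N2 = 666 and 1.7N1 + N2 = 857.
Substituting N2 = 857 - 1.7N1 into the first: N1(1 - 1.21·1.7) = 666 - 1.21·857.
So N1* = -371/-1.06 = 351, and then N2* = 857 - 1.7·351 = 260.

N1* ≈ 351, N2* ≈ 260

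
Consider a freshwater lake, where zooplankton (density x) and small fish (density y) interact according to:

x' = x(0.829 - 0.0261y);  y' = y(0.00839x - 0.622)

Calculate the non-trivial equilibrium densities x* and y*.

Set dy/dt = 0 with y > 0: 0.00839x - 0.622 = 0, so x* = 0.622/0.00839 = 74.1.
Set dx/dt = 0 with x > 0: 0.829 - 0.0261y = 0, so y* = 0.829/0.0261 = 31.8.

x* ≈ 74.1, y* ≈ 31.8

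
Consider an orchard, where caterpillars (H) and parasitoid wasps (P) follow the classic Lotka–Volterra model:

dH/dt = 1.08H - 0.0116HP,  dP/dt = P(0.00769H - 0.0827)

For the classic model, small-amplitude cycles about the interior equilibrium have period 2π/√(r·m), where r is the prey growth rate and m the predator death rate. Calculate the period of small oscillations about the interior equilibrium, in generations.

T ≈ 21 generations

Here r = 1.08 and m = 0.0827, so r·m = 0.0893.
ω = √0.0893 = 0.299 per generation, hence T = 2π/ω ≈ 21 generations.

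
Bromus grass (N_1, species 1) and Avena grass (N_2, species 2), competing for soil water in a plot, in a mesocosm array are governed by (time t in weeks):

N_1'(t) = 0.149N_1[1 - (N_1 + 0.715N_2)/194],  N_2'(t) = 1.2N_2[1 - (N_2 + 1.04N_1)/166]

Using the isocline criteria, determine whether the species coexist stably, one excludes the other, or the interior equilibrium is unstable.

species 1 excludes species 2

Compare the nullcline intercepts: K1/α12 = 194/0.715 = 271 > K2 = 166; K2/α21 = 166/1.04 = 160 < K1 = 194.
Since the inequalities point opposite ways, species 1 can invade but species 2 cannot.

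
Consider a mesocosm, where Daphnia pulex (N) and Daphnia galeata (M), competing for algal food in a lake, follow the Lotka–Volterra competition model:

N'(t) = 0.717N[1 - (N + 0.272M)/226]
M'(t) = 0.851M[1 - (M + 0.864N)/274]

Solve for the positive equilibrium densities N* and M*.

Setting both brackets to zero gives the nullclines N + 0.272M = 226 and 0.864N + M = 274.
Substituting M = 274 - 0.864N into the first: N(1 - 0.272·0.864) = 226 - 0.272·274.
So N* = 151/0.765 = 198, and then M* = 274 - 0.864·198 = 103.

N* ≈ 198, M* ≈ 103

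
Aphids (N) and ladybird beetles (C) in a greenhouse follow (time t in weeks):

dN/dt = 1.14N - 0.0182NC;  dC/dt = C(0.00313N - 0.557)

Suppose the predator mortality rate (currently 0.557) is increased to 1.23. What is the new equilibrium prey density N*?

N* ≈ 393

At the interior fixed point, setting dC/dt = 0 with C > 0 fixes N* = (predator death rate)/(NC coefficient) — independent of the other coefficients.
With the change, N* = 1.23/0.00313 = 393; it rises from 178.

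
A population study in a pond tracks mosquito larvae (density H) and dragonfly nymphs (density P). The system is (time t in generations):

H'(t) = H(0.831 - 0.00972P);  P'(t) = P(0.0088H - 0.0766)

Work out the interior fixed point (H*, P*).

H* ≈ 8.7, P* ≈ 85.5

Set dP/dt = 0 with P > 0: 0.0088H - 0.0766 = 0, so H* = 0.0766/0.0088 = 8.7.
Set dH/dt = 0 with H > 0: 0.831 - 0.00972P = 0, so P* = 0.831/0.00972 = 85.5.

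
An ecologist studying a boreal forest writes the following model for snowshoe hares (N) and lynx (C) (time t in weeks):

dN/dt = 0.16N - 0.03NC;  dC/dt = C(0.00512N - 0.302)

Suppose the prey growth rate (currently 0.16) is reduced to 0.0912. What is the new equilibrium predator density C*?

C* ≈ 3.04

At the interior fixed point, setting dN/dt = 0 with N > 0 fixes C* = (prey growth rate)/(NC coefficient) — independent of the other coefficients.
With the change, C* = 0.0912/0.03 = 3.04; it falls from 5.33.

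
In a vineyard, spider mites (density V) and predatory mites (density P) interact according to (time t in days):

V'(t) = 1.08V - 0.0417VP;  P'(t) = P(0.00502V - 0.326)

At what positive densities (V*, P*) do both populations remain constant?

Set dP/dt = 0 with P > 0: 0.00502V - 0.326 = 0, so V* = 0.326/0.00502 = 64.9.
Set dV/dt = 0 with V > 0: 1.08 - 0.0417P = 0, so P* = 1.08/0.0417 = 25.9.

V* ≈ 64.9, P* ≈ 25.9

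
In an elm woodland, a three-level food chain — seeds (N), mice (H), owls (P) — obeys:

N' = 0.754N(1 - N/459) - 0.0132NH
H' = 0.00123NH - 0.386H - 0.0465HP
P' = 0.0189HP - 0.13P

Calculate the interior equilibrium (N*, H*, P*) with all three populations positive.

From dP/dt = 0: 0.0189H* = 0.13, so H* = 6.88.
From dN/dt = 0: 0.754(1 - N*/459) = 0.0132·6.88, giving N* = 459·(1 - 0.12) = 404.
From dH/dt = 0: 0.00123·404 - 0.386 = 0.0465P*, so P* = 0.111/0.0465 = 2.38.

N* ≈ 404, H* ≈ 6.88, P* ≈ 2.38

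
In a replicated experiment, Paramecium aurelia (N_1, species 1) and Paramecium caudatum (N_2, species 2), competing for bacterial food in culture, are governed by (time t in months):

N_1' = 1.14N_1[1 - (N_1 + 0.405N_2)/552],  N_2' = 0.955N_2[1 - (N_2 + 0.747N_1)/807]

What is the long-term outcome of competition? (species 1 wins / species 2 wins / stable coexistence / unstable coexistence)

stable coexistence

Compare the nullcline intercepts: K1/α12 = 552/0.405 = 1360 > K2 = 807; K2/α21 = 807/0.747 = 1080 > K1 = 552.
Since both inequalities hold, each species can invade when rare, so the interior equilibrium is stable.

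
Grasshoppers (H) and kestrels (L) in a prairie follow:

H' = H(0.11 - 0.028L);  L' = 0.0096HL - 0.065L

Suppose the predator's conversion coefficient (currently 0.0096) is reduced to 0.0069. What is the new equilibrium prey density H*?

H* ≈ 9.42

At the interior fixed point, setting dL/dt = 0 with L > 0 fixes H* = (predator death rate)/(HL coefficient) — independent of the other coefficients.
With the change, H* = 0.065/0.0069 = 9.42; it rises from 6.77.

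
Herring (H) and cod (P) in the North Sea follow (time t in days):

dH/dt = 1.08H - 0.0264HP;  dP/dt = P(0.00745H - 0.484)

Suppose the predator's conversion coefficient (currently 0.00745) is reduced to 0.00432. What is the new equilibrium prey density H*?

At the interior fixed point, setting dP/dt = 0 with P > 0 fixes H* = (predator death rate)/(HP coefficient) — independent of the other coefficients.
With the change, H* = 0.484/0.00432 = 112; it rises from 65.

H* ≈ 112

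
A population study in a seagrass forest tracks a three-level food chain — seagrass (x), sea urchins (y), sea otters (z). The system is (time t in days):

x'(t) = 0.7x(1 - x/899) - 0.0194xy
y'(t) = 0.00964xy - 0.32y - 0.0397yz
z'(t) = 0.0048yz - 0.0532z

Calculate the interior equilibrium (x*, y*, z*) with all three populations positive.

x* ≈ 623, y* ≈ 11.1, z* ≈ 143

From dz/dt = 0: 0.0048y* = 0.0532, so y* = 11.1.
From dx/dt = 0: 0.7(1 - x*/899) = 0.0194·11.1, giving x* = 899·(1 - 0.307) = 623.
From dy/dt = 0: 0.00964·623 - 0.32 = 0.0397z*, so z* = 5.68/0.0397 = 143.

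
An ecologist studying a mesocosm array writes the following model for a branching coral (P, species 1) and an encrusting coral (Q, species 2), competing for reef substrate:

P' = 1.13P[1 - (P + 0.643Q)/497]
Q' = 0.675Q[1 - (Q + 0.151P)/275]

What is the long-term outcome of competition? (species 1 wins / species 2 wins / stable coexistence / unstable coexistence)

Compare the nullcline intercepts: K1/α12 = 497/0.643 = 773 > K2 = 275; K2/α21 = 275/0.151 = 1820 > K1 = 497.
Since both inequalities hold, each species can invade when rare, so the interior equilibrium is stable.

stable coexistence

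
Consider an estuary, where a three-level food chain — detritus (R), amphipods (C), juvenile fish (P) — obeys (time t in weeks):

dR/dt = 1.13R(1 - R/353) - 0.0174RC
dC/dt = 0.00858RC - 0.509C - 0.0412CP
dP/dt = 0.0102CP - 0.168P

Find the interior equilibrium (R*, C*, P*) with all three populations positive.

From dP/dt = 0: 0.0102C* = 0.168, so C* = 16.5.
From dR/dt = 0: 1.13(1 - R*/353) = 0.0174·16.5, giving R* = 353·(1 - 0.254) = 263.
From dC/dt = 0: 0.00858·263 - 0.509 = 0.0412P*, so P* = 1.75/0.0412 = 42.5.

R* ≈ 263, C* ≈ 16.5, P* ≈ 42.5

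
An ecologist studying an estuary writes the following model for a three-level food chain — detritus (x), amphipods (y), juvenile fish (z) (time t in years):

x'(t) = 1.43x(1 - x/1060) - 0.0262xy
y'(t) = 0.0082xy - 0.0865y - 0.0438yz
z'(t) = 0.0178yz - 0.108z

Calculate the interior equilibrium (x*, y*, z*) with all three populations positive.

From dz/dt = 0: 0.0178y* = 0.108, so y* = 6.07.
From dx/dt = 0: 1.43(1 - x*/1060) = 0.0262·6.07, giving x* = 1060·(1 - 0.111) = 942.
From dy/dt = 0: 0.0082·942 - 0.0865 = 0.0438z*, so z* = 7.64/0.0438 = 174.

x* ≈ 942, y* ≈ 6.07, z* ≈ 174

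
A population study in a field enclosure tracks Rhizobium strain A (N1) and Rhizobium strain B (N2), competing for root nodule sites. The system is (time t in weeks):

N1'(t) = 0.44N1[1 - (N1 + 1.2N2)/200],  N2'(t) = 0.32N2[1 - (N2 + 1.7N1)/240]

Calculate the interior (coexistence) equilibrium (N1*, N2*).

N1* ≈ 84.6, N2* ≈ 96.2

Setting both brackets to zero gives the nullclines N1 + 1.2N2 = 200 and 1.7N1 + N2 = 240.
Substituting N2 = 240 - 1.7N1 into the first: N1(1 - 1.2·1.7) = 200 - 1.2·240.
So N1* = -88/-1.04 = 84.6, and then N2* = 240 - 1.7·84.6 = 96.2.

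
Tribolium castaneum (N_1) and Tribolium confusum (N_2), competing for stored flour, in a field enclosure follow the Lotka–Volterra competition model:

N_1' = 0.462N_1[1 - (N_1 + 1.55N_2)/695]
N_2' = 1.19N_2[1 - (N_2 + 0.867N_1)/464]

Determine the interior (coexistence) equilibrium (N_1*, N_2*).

Setting both brackets to zero gives the nullclines N_1 + 1.55N_2 = 695 and 0.867N_1 + N_2 = 464.
Substituting N_2 = 464 - 0.867N_1 into the first: N_1(1 - 1.55·0.867) = 695 - 1.55·464.
So N_1* = -24.2/-0.344 = 70.4, and then N_2* = 464 - 0.867·70.4 = 403.

N_1* ≈ 70.4, N_2* ≈ 403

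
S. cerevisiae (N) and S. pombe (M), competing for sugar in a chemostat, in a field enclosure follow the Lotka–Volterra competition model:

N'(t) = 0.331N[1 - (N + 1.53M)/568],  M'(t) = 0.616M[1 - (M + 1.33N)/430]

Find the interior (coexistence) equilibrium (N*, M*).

N* ≈ 86.9, M* ≈ 314

Setting both brackets to zero gives the nullclines N + 1.53M = 568 and 1.33N + M = 430.
Substituting M = 430 - 1.33N into the first: N(1 - 1.53·1.33) = 568 - 1.53·430.
So N* = -89.9/-1.03 = 86.9, and then M* = 430 - 1.33·86.9 = 314.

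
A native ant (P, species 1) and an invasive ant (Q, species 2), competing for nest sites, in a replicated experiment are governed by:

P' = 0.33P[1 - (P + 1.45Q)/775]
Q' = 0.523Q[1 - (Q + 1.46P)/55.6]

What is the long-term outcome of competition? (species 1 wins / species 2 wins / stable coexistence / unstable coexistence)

species 1 excludes species 2

Compare the nullcline intercepts: K1/α12 = 775/1.45 = 534 > K2 = 55.6; K2/α21 = 55.6/1.46 = 38.1 < K1 = 775.
Since the inequalities point opposite ways, species 1 can invade but species 2 cannot.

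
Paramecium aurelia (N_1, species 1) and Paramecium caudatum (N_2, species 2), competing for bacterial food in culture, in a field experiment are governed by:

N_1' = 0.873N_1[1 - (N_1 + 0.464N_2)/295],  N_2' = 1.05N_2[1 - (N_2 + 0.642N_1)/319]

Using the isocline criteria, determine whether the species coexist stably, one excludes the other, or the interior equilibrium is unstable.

Compare the nullcline intercepts: K1/α12 = 295/0.464 = 636 > K2 = 319; K2/α21 = 319/0.642 = 497 > K1 = 295.
Since both inequalities hold, each species can invade when rare, so the interior equilibrium is stable.

stable coexistence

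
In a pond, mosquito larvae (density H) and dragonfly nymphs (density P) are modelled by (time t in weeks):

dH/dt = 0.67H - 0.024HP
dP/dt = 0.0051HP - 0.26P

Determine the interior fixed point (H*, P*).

H* ≈ 51, P* ≈ 27.9

Set dP/dt = 0 with P > 0: 0.0051H - 0.26 = 0, so H* = 0.26/0.0051 = 51.
Set dH/dt = 0 with H > 0: 0.67 - 0.024P = 0, so P* = 0.67/0.024 = 27.9.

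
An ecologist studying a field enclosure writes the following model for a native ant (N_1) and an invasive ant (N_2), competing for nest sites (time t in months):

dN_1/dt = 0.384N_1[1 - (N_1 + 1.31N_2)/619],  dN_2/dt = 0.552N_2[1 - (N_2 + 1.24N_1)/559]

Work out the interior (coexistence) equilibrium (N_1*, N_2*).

N_1* ≈ 181, N_2* ≈ 334

Setting both brackets to zero gives the nullclines N_1 + 1.31N_2 = 619 and 1.24N_1 + N_2 = 559.
Substituting N_2 = 559 - 1.24N_1 into the first: N_1(1 - 1.31·1.24) = 619 - 1.31·559.
So N_1* = -113/-0.624 = 181, and then N_2* = 559 - 1.24·181 = 334.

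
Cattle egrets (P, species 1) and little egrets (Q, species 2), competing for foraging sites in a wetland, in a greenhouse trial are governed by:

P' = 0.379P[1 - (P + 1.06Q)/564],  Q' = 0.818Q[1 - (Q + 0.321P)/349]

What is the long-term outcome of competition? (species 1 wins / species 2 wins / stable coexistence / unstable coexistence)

stable coexistence

Compare the nullcline intercepts: K1/α12 = 564/1.06 = 532 > K2 = 349; K2/α21 = 349/0.321 = 1090 > K1 = 564.
Since both inequalities hold, each species can invade when rare, so the interior equilibrium is stable.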